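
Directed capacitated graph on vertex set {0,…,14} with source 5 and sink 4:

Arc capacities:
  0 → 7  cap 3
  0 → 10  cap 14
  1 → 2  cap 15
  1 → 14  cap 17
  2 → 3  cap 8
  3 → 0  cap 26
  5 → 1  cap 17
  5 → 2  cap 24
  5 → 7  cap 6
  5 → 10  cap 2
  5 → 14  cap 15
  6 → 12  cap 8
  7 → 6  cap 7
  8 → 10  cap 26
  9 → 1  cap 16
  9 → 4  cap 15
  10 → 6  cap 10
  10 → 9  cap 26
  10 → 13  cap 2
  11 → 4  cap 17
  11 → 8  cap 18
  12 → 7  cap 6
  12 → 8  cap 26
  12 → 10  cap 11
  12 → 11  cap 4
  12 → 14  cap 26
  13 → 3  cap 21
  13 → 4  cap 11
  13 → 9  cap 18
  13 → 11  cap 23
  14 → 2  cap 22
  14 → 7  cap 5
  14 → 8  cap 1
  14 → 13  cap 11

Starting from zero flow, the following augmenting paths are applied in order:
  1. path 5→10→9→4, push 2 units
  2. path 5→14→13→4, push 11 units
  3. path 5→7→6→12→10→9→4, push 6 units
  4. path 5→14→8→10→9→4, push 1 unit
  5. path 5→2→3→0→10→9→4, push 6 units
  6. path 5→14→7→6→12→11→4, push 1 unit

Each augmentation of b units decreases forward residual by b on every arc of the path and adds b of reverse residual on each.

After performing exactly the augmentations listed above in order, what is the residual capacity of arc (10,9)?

after path 1 (5→10→9→4, push 2): res(10,9)=24
after path 2 (5→14→13→4, push 11): res(10,9)=24
after path 3 (5→7→6→12→10→9→4, push 6): res(10,9)=18
after path 4 (5→14→8→10→9→4, push 1): res(10,9)=17
after path 5 (5→2→3→0→10→9→4, push 6): res(10,9)=11
after path 6 (5→14→7→6→12→11→4, push 1): res(10,9)=11

Residual capacity of (10,9): 11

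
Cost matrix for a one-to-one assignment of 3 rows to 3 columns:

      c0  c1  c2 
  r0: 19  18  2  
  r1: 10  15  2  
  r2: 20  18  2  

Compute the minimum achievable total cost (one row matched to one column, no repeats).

Minimum assignment cost: 30

one of 2 optimal assignments: row0→col1 (cost 18), row1→col0 (cost 10), row2→col2 (cost 2)
total = 18 + 10 + 2 = 30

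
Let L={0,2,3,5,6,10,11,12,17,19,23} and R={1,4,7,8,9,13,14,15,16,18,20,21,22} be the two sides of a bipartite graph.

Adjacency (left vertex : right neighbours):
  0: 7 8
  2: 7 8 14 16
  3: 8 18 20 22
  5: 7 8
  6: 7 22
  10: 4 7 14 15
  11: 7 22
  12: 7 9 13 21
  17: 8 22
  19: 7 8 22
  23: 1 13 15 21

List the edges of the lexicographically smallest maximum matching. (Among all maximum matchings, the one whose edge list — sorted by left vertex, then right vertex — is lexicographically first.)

Lex-smallest maximum matching: {(0,7), (2,14), (3,18), (5,8), (6,22), (10,4), (12,9), (23,1)}

|M| = 8 (so the lex-smallest maximum matching has 8 edges)
process left vertices in ascending order; for each, take the smallest-labelled available neighbour that still permits 8 edges overall, or leave it unmatched if none does
lex-smallest matching: {0-7, 2-14, 3-18, 5-8, 6-22, 10-4, 12-9, 23-1}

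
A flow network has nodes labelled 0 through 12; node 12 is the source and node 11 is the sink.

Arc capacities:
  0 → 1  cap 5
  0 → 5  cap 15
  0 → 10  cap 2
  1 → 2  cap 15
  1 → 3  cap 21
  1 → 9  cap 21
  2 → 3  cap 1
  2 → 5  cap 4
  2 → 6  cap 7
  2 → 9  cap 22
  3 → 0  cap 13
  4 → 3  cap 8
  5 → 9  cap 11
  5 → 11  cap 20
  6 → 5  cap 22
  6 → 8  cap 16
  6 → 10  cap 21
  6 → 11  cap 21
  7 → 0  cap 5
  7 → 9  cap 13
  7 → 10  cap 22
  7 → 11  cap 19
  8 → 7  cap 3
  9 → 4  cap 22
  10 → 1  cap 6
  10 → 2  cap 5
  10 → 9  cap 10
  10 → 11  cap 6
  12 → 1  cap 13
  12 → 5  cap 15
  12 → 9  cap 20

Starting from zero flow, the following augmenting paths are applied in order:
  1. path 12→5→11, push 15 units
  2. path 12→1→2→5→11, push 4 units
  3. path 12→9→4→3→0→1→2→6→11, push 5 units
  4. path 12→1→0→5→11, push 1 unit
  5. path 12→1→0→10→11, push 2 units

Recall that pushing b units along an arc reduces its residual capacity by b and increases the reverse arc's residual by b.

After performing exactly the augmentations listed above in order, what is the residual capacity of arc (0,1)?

Residual capacity of (0,1): 3

after path 1 (12→5→11, push 15): res(0,1)=5
after path 2 (12→1→2→5→11, push 4): res(0,1)=5
after path 3 (12→9→4→3→0→1→2→6→11, push 5): res(0,1)=0
after path 4 (12→1→0→5→11, push 1): res(0,1)=1
after path 5 (12→1→0→10→11, push 2): res(0,1)=3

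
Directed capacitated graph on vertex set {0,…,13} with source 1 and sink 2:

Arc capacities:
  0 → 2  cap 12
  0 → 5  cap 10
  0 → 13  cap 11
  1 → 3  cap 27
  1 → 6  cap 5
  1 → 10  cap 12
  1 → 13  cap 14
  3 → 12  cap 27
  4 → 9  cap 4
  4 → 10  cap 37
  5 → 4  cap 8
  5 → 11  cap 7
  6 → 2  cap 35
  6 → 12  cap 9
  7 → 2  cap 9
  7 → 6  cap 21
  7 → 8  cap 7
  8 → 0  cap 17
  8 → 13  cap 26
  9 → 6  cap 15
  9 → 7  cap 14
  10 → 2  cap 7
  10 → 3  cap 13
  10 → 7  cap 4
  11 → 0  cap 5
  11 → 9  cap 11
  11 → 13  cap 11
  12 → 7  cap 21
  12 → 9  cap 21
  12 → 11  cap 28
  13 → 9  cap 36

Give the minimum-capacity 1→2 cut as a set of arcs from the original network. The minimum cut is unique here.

Min-cut arcs: {(1,6), (1,13), (3,12), (10,2), (10,7)} (total capacity 57)

augment #1: 1→6→2 push 5
augment #2: 1→10→2 push 7
augment #3: 1→10→7→2 push 4
augment #4: 1→3→12→7→2 push 5
augment #5: 1→13→9→6→2 push 14
augment #6: 1→3→12→7→6→2 push 16
augment #7: 1→3→12→11→0→2 push 5
augment #8: 1→3→12→9→7→8→0→2 push 1
max flow = 57; residual-reachable set from 1 gives S-side
cut edges (S→T): {(1,6), (1,13), (3,12), (10,2), (10,7)} total cap 57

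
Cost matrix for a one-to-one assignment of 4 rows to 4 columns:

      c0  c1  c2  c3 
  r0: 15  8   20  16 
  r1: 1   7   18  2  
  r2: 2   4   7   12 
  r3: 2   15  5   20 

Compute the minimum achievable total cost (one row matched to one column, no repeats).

Minimum assignment cost: 17

optimal assignment: row0→col1 (cost 8), row1→col3 (cost 2), row2→col0 (cost 2), row3→col2 (cost 5)
total = 8 + 2 + 2 + 5 = 17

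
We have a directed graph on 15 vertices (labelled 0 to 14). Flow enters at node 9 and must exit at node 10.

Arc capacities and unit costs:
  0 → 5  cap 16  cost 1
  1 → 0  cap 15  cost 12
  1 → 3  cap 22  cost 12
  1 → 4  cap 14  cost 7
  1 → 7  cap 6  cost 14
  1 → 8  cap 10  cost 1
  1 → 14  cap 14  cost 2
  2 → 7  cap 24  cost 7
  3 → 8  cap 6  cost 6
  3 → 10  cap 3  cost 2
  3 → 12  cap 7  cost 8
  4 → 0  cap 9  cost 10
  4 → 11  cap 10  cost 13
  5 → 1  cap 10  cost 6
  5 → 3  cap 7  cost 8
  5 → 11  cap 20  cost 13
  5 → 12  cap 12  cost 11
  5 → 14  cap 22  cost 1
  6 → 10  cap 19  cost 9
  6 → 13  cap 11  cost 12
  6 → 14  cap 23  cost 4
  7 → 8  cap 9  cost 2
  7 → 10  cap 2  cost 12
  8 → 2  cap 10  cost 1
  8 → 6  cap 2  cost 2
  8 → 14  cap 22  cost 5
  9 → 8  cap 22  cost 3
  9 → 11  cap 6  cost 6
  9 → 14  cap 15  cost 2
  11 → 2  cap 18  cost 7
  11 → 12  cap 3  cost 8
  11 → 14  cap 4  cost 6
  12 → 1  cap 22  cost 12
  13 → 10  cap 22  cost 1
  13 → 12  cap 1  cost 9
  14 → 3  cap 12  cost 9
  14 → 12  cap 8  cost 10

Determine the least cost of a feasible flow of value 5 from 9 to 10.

Minimum cost for 5 units: 67

shortest-cost path #1: 9→14→3→10 push 3 @ unit cost 13 (adds 39)
shortest-cost path #2: 9→8→6→10 push 2 @ unit cost 14 (adds 28)
total cost = 67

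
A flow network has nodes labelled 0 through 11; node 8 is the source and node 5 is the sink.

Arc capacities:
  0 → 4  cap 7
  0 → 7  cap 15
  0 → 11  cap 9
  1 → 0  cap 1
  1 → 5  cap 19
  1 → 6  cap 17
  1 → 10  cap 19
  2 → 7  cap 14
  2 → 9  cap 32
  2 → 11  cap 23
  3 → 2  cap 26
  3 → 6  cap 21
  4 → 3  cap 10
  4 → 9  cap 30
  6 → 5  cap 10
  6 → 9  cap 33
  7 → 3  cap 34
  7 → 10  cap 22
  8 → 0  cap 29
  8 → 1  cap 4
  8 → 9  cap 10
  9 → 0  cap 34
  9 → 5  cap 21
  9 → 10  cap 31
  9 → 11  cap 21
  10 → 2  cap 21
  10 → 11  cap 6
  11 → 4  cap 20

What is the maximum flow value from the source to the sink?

augment #1: 8→1→5 bottleneck 4, total now 4
augment #2: 8→9→5 bottleneck 10, total now 14
augment #3: 8→0→4→9→5 bottleneck 7, total now 21
augment #4: 8→0→7→3→6→5 bottleneck 10, total now 31
augment #5: 8→0→11→4→9→5 bottleneck 4, total now 35

Maximum flow value: 35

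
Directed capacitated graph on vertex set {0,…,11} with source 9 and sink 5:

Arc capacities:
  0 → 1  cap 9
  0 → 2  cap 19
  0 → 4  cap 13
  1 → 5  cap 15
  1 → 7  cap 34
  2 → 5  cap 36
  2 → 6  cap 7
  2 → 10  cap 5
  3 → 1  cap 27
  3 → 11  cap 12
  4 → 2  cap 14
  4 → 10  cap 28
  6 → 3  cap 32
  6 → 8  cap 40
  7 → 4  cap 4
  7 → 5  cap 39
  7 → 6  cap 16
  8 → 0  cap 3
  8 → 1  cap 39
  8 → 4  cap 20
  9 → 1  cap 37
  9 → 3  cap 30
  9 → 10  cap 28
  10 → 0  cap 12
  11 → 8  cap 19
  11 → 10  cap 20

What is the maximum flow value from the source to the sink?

Maximum flow value: 73

augment #1: 9→1→5 bottleneck 15, total now 15
augment #2: 9→1→7→5 bottleneck 22, total now 37
augment #3: 9→3→1→7→5 bottleneck 12, total now 49
augment #4: 9→10→0→2→5 bottleneck 12, total now 61
augment #5: 9→3→11→8→0→2→5 bottleneck 3, total now 64
augment #6: 9→3→11→8→4→2→5 bottleneck 9, total now 73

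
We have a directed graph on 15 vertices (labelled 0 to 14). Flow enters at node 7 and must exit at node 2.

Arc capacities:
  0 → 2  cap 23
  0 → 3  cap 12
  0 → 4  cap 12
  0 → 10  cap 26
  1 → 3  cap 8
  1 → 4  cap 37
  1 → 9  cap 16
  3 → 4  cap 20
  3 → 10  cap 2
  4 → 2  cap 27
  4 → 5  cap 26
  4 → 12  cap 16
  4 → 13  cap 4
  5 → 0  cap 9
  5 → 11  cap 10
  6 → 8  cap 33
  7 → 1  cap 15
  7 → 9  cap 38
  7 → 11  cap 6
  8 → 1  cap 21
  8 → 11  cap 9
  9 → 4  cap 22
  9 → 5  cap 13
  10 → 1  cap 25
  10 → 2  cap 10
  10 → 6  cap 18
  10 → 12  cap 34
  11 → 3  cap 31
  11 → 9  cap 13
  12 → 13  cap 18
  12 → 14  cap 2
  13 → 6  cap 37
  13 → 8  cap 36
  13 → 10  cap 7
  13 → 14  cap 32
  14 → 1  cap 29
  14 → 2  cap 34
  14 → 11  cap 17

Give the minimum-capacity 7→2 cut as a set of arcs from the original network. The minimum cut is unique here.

augment #1: 7→1→4→2 push 15
augment #2: 7→9→4→2 push 12
augment #3: 7→9→5→0→2 push 9
augment #4: 7→11→3→10→2 push 2
augment #5: 7→9→4→12→14→2 push 2
augment #6: 7→9→4→13→10→2 push 4
augment #7: 7→9→4→12→13→10→2 push 3
augment #8: 7→9→4→12→13→14→2 push 1
augment #9: 7→11→3→4→12→13→14→2 push 4
augment #10: 7→9→5→11→3→4→12→13→14→2 push 4
max flow = 56; residual-reachable set from 7 gives S-side
cut edges (S→T): {(7,1), (7,11), (9,4), (9,5)} total cap 56

Min-cut arcs: {(7,1), (7,11), (9,4), (9,5)} (total capacity 56)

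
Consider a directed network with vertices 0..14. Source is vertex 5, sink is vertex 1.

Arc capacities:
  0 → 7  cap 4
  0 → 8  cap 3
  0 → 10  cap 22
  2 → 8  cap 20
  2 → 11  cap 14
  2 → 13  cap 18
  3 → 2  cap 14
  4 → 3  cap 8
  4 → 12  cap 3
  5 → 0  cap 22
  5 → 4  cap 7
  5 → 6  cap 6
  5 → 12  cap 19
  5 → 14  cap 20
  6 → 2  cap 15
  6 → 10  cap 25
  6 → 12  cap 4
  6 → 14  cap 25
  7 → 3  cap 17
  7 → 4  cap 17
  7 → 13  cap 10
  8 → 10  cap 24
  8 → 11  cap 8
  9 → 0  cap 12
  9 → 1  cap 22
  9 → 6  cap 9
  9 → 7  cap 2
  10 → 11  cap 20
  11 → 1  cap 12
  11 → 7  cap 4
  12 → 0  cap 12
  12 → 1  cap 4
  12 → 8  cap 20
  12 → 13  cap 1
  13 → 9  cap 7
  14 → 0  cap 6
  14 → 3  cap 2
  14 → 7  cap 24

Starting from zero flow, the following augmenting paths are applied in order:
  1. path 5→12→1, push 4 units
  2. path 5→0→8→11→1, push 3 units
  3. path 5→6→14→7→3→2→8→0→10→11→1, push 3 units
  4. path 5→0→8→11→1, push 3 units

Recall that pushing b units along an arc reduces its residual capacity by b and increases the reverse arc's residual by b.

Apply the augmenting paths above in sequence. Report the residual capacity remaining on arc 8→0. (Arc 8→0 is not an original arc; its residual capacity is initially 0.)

after path 1 (5→12→1, push 4): res(8,0)=0
after path 2 (5→0→8→11→1, push 3): res(8,0)=3
after path 3 (5→6→14→7→3→2→8→0→10→11→1, push 3): res(8,0)=0
after path 4 (5→0→8→11→1, push 3): res(8,0)=3

Residual capacity of (8,0): 3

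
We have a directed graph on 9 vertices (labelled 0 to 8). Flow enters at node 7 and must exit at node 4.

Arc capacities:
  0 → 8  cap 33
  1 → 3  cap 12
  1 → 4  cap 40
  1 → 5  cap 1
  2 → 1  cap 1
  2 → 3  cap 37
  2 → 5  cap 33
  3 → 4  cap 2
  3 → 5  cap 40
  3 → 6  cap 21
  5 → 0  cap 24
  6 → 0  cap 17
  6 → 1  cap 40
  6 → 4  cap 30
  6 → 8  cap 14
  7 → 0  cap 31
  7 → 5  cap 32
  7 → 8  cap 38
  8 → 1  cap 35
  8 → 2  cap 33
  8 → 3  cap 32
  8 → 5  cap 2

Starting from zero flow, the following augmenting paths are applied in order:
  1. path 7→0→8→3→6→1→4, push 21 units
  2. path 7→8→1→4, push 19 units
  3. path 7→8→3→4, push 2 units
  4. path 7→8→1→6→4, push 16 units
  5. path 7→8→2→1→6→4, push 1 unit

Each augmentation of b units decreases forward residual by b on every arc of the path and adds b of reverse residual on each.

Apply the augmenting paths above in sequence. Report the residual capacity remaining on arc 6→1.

Residual capacity of (6,1): 36

after path 1 (7→0→8→3→6→1→4, push 21): res(6,1)=19
after path 2 (7→8→1→4, push 19): res(6,1)=19
after path 3 (7→8→3→4, push 2): res(6,1)=19
after path 4 (7→8→1→6→4, push 16): res(6,1)=35
after path 5 (7→8→2→1→6→4, push 1): res(6,1)=36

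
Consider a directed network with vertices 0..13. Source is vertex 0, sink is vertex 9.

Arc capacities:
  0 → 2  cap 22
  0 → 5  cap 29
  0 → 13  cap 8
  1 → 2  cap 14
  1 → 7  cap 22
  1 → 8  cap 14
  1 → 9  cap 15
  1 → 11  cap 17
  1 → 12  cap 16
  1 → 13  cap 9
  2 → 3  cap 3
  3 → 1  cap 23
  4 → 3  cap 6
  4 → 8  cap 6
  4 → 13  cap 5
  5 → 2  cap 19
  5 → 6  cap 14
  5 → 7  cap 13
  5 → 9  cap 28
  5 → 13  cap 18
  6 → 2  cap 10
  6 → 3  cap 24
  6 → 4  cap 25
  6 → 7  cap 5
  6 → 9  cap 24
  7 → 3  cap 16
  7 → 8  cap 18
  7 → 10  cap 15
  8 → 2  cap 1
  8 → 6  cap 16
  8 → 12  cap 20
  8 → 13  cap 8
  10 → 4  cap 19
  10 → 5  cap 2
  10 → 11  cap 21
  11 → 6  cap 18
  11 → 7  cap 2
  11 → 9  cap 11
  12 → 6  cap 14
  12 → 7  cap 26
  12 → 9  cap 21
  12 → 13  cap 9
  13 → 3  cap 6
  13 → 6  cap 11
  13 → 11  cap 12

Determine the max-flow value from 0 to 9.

Maximum flow value: 40

augment #1: 0→5→9 bottleneck 28, total now 28
augment #2: 0→5→6→9 bottleneck 1, total now 29
augment #3: 0→13→6→9 bottleneck 8, total now 37
augment #4: 0→2→3→1→9 bottleneck 3, total now 40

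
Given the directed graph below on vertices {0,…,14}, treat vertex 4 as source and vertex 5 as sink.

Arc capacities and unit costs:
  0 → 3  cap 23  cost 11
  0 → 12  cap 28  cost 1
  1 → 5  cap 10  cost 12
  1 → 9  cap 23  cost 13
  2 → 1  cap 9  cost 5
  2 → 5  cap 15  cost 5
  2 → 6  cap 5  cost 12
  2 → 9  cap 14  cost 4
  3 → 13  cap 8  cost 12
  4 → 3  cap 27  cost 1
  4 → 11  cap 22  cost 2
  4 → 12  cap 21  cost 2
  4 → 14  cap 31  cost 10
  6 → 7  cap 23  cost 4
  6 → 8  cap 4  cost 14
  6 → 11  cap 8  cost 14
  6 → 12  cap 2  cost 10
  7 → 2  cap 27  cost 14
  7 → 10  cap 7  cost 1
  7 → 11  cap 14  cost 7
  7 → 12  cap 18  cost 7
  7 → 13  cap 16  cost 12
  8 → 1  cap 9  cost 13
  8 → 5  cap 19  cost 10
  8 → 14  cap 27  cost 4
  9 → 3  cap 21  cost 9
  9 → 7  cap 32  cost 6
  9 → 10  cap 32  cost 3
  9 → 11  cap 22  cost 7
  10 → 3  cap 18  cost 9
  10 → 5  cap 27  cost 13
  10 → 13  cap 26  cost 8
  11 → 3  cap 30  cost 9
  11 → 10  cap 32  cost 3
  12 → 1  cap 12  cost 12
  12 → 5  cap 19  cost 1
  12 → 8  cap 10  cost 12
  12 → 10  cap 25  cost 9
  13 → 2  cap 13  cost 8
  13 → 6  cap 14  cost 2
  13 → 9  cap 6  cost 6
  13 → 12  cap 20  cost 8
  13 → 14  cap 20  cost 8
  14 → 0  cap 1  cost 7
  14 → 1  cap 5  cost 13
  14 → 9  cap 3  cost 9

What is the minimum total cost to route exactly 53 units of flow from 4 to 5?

Minimum cost for 53 units: 779

shortest-cost path #1: 4→12→5 push 19 @ unit cost 3 (adds 57)
shortest-cost path #2: 4→11→10→5 push 22 @ unit cost 18 (adds 396)
shortest-cost path #3: 4→12→8→5 push 2 @ unit cost 24 (adds 48)
shortest-cost path #4: 4→3→13→2→5 push 8 @ unit cost 26 (adds 208)
shortest-cost path #5: 4→14→1→5 push 2 @ unit cost 35 (adds 70)
total cost = 779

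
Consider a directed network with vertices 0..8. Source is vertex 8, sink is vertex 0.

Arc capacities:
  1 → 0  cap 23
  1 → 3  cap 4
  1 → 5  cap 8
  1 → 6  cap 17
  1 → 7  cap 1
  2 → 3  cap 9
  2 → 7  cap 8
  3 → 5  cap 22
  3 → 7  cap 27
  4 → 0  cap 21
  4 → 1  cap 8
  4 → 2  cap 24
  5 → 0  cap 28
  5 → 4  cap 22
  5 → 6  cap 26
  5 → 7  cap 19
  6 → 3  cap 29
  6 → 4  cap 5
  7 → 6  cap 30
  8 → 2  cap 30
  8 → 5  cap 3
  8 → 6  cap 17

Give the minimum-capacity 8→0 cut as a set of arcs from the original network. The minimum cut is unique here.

Min-cut arcs: {(3,5), (6,4), (8,5)} (total capacity 30)

augment #1: 8→5→0 push 3
augment #2: 8→6→4→0 push 5
augment #3: 8→2→3→5→0 push 9
augment #4: 8→6→3→5→0 push 12
augment #5: 8→2→7→6→3→5→0 push 1
max flow = 30; residual-reachable set from 8 gives S-side
cut edges (S→T): {(3,5), (6,4), (8,5)} total cap 30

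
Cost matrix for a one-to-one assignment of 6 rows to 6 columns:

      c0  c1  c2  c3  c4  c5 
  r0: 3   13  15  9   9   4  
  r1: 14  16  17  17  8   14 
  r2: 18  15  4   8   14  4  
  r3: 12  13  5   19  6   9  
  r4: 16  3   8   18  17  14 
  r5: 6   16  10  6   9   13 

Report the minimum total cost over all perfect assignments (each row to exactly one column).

optimal assignment: row0→col0 (cost 3), row1→col4 (cost 8), row2→col5 (cost 4), row3→col2 (cost 5), row4→col1 (cost 3), row5→col3 (cost 6)
total = 3 + 8 + 4 + 5 + 3 + 6 = 29

Minimum assignment cost: 29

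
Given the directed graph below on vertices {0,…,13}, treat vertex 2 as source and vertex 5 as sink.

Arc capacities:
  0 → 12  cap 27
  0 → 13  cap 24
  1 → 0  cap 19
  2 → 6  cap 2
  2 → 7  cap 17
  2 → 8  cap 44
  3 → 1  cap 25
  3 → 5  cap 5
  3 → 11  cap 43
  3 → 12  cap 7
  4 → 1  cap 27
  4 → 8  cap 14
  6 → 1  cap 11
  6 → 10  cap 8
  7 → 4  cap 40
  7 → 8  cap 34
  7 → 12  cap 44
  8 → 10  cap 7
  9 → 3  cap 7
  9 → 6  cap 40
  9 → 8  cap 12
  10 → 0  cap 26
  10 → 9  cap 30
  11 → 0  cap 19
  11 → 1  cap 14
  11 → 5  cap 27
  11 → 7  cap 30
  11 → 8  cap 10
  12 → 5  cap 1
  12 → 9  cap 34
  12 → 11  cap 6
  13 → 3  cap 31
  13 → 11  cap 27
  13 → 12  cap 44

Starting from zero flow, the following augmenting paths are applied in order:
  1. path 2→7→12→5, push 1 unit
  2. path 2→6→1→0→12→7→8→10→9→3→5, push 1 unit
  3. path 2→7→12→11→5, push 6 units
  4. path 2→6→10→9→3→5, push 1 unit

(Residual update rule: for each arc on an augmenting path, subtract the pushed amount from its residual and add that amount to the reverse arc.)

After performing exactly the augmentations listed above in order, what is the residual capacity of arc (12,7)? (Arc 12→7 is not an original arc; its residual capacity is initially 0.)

Residual capacity of (12,7): 6

after path 1 (2→7→12→5, push 1): res(12,7)=1
after path 2 (2→6→1→0→12→7→8→10→9→3→5, push 1): res(12,7)=0
after path 3 (2→7→12→11→5, push 6): res(12,7)=6
after path 4 (2→6→10→9→3→5, push 1): res(12,7)=6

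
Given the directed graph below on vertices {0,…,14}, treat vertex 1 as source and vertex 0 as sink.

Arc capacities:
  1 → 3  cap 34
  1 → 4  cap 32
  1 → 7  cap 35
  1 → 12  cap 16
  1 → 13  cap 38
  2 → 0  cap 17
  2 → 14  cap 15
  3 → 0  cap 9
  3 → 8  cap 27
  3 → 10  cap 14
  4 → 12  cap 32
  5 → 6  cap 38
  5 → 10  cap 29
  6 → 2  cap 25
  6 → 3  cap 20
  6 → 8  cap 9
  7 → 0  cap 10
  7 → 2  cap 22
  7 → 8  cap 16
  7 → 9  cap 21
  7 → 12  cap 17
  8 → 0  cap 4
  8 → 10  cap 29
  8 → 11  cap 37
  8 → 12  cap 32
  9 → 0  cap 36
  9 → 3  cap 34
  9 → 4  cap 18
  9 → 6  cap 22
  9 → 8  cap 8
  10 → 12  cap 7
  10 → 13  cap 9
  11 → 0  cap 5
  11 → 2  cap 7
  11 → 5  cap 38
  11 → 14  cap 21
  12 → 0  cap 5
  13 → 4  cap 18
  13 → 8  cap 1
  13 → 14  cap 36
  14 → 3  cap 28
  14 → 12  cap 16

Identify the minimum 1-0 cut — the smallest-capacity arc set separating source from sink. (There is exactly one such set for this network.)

Min-cut arcs: {(2,0), (3,0), (7,0), (7,9), (8,0), (11,0), (12,0)} (total capacity 71)

augment #1: 1→3→0 push 9
augment #2: 1→7→0 push 10
augment #3: 1→12→0 push 5
augment #4: 1→3→8→0 push 4
augment #5: 1→7→2→0 push 17
augment #6: 1→7→9→0 push 8
augment #7: 1→3→8→11→0 push 5
augment #8: 1→3→8→11→2→7→9→0 push 7
augment #9: 1→3→8→11→5→6→2→7→9→0 push 6
max flow = 71; residual-reachable set from 1 gives S-side
cut edges (S→T): {(2,0), (3,0), (7,0), (7,9), (8,0), (11,0), (12,0)} total cap 71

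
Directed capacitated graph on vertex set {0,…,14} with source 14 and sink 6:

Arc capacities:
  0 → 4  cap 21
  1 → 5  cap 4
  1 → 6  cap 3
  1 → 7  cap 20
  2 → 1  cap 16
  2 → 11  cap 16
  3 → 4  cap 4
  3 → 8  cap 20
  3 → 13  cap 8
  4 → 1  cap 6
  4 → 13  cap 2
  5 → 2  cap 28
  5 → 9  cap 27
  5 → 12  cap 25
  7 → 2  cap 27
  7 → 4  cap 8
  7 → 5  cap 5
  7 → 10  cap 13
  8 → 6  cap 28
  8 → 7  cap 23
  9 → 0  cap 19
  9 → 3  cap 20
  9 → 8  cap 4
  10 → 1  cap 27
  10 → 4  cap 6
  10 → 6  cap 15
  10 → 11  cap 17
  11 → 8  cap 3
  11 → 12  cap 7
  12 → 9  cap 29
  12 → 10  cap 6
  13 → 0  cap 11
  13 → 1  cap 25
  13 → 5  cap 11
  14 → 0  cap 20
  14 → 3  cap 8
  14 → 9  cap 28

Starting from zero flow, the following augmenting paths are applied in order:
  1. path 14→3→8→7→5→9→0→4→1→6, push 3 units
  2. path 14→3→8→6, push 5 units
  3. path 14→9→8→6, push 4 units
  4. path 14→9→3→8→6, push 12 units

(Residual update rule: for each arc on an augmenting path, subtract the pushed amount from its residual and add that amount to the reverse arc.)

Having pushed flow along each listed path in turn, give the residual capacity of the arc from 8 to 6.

after path 1 (14→3→8→7→5→9→0→4→1→6, push 3): res(8,6)=28
after path 2 (14→3→8→6, push 5): res(8,6)=23
after path 3 (14→9→8→6, push 4): res(8,6)=19
after path 4 (14→9→3→8→6, push 12): res(8,6)=7

Residual capacity of (8,6): 7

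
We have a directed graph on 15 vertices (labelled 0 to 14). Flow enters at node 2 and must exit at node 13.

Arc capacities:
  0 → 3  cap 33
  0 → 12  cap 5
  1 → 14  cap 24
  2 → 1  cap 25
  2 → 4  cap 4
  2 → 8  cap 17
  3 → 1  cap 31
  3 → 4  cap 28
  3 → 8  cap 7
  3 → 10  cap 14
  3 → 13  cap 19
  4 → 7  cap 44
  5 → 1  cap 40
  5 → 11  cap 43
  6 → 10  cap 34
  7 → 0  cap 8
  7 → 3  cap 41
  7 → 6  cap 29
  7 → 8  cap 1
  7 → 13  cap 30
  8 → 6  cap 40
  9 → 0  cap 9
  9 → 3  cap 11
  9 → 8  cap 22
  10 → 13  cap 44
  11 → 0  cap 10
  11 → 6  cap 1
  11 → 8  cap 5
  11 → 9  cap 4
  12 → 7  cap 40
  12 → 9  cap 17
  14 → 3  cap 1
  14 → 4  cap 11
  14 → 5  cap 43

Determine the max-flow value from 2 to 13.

Maximum flow value: 45

augment #1: 2→4→7→13 bottleneck 4, total now 4
augment #2: 2→1→14→3→13 bottleneck 1, total now 5
augment #3: 2→8→6→10→13 bottleneck 17, total now 22
augment #4: 2→1→14→4→7→13 bottleneck 11, total now 33
augment #5: 2→1→14→5→11→0→3→13 bottleneck 10, total now 43
augment #6: 2→1→14→5→11→6→10→13 bottleneck 1, total now 44
augment #7: 2→1→14→5→11→9→3→13 bottleneck 1, total now 45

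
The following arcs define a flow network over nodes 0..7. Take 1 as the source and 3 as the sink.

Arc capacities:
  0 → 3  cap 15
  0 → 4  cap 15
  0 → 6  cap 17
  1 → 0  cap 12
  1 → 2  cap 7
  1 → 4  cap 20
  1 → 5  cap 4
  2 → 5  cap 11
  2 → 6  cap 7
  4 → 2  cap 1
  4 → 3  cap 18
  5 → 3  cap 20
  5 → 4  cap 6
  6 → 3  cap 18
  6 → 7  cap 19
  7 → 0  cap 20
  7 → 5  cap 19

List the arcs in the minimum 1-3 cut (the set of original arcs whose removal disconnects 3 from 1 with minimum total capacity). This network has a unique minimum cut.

Min-cut arcs: {(1,0), (1,2), (1,5), (4,2), (4,3)} (total capacity 42)

augment #1: 1→0→3 push 12
augment #2: 1→4→3 push 18
augment #3: 1→5→3 push 4
augment #4: 1→2→5→3 push 7
augment #5: 1→4→2→5→3 push 1
max flow = 42; residual-reachable set from 1 gives S-side
cut edges (S→T): {(1,0), (1,2), (1,5), (4,2), (4,3)} total cap 42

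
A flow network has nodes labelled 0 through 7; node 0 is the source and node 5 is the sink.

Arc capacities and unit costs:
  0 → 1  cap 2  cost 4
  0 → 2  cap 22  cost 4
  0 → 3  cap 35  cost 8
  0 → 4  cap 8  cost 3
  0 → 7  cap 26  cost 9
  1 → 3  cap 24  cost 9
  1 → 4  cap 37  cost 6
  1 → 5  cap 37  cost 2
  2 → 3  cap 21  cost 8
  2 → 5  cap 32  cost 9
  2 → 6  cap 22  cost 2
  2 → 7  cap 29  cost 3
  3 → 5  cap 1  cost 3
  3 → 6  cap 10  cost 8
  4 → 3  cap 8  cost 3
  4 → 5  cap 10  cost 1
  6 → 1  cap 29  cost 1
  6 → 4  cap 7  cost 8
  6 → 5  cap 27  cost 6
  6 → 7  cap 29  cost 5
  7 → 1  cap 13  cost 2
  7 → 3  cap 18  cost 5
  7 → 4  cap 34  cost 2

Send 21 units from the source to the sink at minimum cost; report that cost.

Minimum cost for 21 units: 143

shortest-cost path #1: 0→4→5 push 8 @ unit cost 4 (adds 32)
shortest-cost path #2: 0→1→5 push 2 @ unit cost 6 (adds 12)
shortest-cost path #3: 0→2→6→1→5 push 11 @ unit cost 9 (adds 99)
total cost = 143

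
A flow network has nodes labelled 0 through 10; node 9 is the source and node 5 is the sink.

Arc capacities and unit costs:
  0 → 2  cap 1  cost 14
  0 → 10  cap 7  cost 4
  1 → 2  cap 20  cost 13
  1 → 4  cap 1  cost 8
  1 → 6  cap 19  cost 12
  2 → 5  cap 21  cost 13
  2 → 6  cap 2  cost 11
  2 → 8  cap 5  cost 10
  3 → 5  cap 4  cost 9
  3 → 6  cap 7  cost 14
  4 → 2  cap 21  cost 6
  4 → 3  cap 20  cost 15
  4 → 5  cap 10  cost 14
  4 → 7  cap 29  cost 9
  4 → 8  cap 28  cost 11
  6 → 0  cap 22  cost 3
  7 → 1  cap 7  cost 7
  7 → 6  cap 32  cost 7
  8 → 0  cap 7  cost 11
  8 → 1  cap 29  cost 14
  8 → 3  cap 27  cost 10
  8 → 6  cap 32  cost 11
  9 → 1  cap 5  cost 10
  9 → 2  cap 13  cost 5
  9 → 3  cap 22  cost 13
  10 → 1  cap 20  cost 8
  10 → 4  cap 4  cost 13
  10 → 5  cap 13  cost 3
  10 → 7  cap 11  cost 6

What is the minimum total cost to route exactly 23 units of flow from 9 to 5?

Minimum cost for 23 units: 519

shortest-cost path #1: 9→2→5 push 13 @ unit cost 18 (adds 234)
shortest-cost path #2: 9→3→5 push 4 @ unit cost 22 (adds 88)
shortest-cost path #3: 9→1→4→5 push 1 @ unit cost 32 (adds 32)
shortest-cost path #4: 9→1→6→0→10→5 push 4 @ unit cost 32 (adds 128)
shortest-cost path #5: 9→3→6→0→10→5 push 1 @ unit cost 37 (adds 37)
total cost = 519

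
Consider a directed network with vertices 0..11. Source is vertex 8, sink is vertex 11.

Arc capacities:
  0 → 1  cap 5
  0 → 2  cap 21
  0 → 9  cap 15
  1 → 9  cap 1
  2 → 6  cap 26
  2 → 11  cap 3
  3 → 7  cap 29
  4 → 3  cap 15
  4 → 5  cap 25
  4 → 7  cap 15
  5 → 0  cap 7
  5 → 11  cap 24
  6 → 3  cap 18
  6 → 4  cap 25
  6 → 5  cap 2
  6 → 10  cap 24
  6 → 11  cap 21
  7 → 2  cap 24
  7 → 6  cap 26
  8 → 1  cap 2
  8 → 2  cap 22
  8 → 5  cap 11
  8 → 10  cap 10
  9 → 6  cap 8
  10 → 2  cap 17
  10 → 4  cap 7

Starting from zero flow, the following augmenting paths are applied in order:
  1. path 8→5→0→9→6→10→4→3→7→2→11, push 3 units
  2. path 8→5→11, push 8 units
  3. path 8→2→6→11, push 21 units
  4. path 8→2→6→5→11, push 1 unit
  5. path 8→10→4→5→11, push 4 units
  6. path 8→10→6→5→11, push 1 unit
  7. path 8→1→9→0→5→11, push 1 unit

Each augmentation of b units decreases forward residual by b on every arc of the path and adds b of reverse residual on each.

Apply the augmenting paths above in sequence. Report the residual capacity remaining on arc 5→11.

Residual capacity of (5,11): 9

after path 1 (8→5→0→9→6→10→4→3→7→2→11, push 3): res(5,11)=24
after path 2 (8→5→11, push 8): res(5,11)=16
after path 3 (8→2→6→11, push 21): res(5,11)=16
after path 4 (8→2→6→5→11, push 1): res(5,11)=15
after path 5 (8→10→4→5→11, push 4): res(5,11)=11
after path 6 (8→10→6→5→11, push 1): res(5,11)=10
after path 7 (8→1→9→0→5→11, push 1): res(5,11)=9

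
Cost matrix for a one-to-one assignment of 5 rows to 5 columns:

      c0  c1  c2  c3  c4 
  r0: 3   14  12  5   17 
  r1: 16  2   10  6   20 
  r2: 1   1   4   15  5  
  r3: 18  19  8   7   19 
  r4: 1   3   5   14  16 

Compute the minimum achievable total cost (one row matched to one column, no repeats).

Minimum assignment cost: 21

optimal assignment: row0→col3 (cost 5), row1→col1 (cost 2), row2→col4 (cost 5), row3→col2 (cost 8), row4→col0 (cost 1)
total = 5 + 2 + 5 + 8 + 1 = 21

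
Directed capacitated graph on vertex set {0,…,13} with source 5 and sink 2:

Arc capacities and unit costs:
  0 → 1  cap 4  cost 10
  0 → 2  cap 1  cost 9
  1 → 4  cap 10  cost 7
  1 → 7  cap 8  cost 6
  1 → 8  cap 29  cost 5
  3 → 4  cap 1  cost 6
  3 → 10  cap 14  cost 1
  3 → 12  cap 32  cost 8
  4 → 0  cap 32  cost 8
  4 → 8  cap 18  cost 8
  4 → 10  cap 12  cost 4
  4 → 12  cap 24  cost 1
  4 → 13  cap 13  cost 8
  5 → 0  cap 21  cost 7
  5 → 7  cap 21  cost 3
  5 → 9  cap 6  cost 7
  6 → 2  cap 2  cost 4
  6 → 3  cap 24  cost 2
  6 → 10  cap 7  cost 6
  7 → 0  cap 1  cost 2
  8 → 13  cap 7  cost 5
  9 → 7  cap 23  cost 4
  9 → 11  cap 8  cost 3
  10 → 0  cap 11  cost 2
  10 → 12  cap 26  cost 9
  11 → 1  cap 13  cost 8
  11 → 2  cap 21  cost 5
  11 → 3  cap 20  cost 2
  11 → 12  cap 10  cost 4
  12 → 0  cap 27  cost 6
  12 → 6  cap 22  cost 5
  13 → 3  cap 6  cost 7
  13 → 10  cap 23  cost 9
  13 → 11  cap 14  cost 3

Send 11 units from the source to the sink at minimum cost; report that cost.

shortest-cost path #1: 5→7→0→2 push 1 @ unit cost 14 (adds 14)
shortest-cost path #2: 5→9→11→2 push 6 @ unit cost 15 (adds 90)
shortest-cost path #3: 5→0→1→4→12→6→2 push 2 @ unit cost 34 (adds 68)
shortest-cost path #4: 5→0→1→8→13→11→2 push 2 @ unit cost 35 (adds 70)
total cost = 242

Minimum cost for 11 units: 242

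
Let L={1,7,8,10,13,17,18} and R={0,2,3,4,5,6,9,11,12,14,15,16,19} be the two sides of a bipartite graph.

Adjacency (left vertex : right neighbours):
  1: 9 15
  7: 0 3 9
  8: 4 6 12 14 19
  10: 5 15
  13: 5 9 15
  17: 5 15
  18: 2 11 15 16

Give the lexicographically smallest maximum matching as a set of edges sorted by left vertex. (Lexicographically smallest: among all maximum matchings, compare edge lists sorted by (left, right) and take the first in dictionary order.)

|M| = 6 (so the lex-smallest maximum matching has 6 edges)
process left vertices in ascending order; for each, take the smallest-labelled available neighbour that still permits 6 edges overall, or leave it unmatched if none does
lex-smallest matching: {1-9, 7-0, 8-4, 10-5, 13-15, 18-2}

Lex-smallest maximum matching: {(1,9), (7,0), (8,4), (10,5), (13,15), (18,2)}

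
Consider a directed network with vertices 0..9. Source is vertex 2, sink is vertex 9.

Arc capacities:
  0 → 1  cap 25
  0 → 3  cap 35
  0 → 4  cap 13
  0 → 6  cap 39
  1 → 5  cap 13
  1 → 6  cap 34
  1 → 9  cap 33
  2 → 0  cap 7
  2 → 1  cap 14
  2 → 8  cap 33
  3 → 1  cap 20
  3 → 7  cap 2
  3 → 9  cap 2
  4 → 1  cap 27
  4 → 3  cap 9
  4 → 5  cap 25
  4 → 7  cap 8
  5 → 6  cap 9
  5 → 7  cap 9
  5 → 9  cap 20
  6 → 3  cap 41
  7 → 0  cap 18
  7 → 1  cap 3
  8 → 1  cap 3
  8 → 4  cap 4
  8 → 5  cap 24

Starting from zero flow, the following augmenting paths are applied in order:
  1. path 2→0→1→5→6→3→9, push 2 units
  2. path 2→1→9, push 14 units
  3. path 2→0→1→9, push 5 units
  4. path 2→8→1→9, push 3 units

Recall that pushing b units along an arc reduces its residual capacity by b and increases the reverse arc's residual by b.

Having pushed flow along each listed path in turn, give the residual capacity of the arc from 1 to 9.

after path 1 (2→0→1→5→6→3→9, push 2): res(1,9)=33
after path 2 (2→1→9, push 14): res(1,9)=19
after path 3 (2→0→1→9, push 5): res(1,9)=14
after path 4 (2→8→1→9, push 3): res(1,9)=11

Residual capacity of (1,9): 11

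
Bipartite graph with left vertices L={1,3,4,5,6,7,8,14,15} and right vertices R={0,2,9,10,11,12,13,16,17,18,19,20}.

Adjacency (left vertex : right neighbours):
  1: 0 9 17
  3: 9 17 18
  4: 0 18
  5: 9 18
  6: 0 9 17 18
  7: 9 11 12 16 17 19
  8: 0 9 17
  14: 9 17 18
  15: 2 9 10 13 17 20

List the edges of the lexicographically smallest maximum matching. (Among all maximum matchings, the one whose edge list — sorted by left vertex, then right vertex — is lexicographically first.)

Lex-smallest maximum matching: {(1,0), (3,9), (4,18), (6,17), (7,11), (15,2)}

|M| = 6 (so the lex-smallest maximum matching has 6 edges)
process left vertices in ascending order; for each, take the smallest-labelled available neighbour that still permits 6 edges overall, or leave it unmatched if none does
lex-smallest matching: {1-0, 3-9, 4-18, 6-17, 7-11, 15-2}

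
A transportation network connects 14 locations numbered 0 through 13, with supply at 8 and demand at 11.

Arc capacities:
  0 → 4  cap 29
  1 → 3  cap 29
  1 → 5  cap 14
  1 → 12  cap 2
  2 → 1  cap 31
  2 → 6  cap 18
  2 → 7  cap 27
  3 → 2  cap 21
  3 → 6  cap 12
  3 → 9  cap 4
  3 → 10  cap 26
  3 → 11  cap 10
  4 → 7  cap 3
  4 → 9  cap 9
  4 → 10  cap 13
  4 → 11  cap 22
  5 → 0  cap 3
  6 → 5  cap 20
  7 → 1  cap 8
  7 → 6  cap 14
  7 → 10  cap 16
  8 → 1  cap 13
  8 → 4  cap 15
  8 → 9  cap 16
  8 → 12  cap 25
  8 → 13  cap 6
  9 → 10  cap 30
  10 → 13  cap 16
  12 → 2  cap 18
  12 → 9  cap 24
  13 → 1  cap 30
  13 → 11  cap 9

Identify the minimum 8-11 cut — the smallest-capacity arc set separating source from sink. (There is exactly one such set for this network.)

Min-cut arcs: {(3,11), (5,0), (8,4), (13,11)} (total capacity 37)

augment #1: 8→4→11 push 15
augment #2: 8→13→11 push 6
augment #3: 8→1→3→11 push 10
augment #4: 8→9→10→13→11 push 3
augment #5: 8→1→5→0→4→11 push 3
max flow = 37; residual-reachable set from 8 gives S-side
cut edges (S→T): {(3,11), (5,0), (8,4), (13,11)} total cap 37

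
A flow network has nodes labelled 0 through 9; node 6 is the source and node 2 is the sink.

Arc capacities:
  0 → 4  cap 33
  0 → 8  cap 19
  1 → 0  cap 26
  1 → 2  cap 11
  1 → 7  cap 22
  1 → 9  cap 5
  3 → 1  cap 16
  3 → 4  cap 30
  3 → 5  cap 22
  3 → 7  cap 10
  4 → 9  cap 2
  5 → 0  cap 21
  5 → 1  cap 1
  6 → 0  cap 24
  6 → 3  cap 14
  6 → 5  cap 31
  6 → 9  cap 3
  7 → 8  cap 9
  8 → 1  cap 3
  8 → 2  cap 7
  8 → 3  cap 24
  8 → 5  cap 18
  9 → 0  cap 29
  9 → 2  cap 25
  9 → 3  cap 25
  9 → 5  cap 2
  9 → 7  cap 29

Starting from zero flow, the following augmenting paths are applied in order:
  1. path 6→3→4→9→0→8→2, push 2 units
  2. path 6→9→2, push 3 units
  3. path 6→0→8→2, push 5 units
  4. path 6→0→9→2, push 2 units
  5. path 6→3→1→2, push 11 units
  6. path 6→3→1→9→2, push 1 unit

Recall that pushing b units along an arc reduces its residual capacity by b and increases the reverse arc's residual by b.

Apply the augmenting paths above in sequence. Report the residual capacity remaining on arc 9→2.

Residual capacity of (9,2): 19

after path 1 (6→3→4→9→0→8→2, push 2): res(9,2)=25
after path 2 (6→9→2, push 3): res(9,2)=22
after path 3 (6→0→8→2, push 5): res(9,2)=22
after path 4 (6→0→9→2, push 2): res(9,2)=20
after path 5 (6→3→1→2, push 11): res(9,2)=20
after path 6 (6→3→1→9→2, push 1): res(9,2)=19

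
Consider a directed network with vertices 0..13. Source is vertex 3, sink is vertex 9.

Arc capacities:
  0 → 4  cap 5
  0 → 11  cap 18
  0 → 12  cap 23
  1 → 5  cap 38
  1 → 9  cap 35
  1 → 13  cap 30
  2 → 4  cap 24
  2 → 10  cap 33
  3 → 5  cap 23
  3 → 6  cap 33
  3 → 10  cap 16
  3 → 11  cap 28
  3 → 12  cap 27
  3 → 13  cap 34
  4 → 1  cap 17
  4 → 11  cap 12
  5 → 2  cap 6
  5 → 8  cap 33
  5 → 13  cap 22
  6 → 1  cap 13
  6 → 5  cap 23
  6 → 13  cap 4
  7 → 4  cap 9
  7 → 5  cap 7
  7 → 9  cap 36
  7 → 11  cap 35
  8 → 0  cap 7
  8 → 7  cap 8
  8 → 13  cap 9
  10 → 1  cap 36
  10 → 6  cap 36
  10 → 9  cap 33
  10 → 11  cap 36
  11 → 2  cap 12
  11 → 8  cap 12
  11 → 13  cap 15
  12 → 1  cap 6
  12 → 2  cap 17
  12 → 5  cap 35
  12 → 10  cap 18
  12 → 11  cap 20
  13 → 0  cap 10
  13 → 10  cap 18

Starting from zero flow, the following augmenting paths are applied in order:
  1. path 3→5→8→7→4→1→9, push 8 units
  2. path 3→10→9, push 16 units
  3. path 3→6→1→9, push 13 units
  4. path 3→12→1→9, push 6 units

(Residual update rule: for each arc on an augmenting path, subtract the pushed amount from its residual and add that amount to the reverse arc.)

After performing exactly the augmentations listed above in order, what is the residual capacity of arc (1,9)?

after path 1 (3→5→8→7→4→1→9, push 8): res(1,9)=27
after path 2 (3→10→9, push 16): res(1,9)=27
after path 3 (3→6→1→9, push 13): res(1,9)=14
after path 4 (3→12→1→9, push 6): res(1,9)=8

Residual capacity of (1,9): 8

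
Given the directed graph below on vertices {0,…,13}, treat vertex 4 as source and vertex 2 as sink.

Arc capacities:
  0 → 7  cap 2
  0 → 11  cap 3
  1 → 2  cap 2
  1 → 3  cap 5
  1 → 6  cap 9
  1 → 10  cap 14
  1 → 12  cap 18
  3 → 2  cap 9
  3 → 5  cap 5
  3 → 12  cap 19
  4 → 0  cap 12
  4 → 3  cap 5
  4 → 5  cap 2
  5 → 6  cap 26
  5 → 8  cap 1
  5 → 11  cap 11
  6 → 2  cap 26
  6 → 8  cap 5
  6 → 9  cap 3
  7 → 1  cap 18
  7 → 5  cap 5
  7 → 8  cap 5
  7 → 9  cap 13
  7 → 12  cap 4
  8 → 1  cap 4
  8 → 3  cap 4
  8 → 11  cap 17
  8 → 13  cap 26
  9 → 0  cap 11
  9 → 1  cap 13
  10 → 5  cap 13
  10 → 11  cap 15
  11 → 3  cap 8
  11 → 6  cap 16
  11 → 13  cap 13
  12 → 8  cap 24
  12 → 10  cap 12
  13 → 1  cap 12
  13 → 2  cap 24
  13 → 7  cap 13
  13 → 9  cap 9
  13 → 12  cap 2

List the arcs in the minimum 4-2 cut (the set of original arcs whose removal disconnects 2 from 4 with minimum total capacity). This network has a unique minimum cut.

augment #1: 4→3→2 push 5
augment #2: 4→5→6→2 push 2
augment #3: 4→0→7→1→2 push 2
augment #4: 4→0→11→3→2 push 3
max flow = 12; residual-reachable set from 4 gives S-side
cut edges (S→T): {(0,7), (0,11), (4,3), (4,5)} total cap 12

Min-cut arcs: {(0,7), (0,11), (4,3), (4,5)} (total capacity 12)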